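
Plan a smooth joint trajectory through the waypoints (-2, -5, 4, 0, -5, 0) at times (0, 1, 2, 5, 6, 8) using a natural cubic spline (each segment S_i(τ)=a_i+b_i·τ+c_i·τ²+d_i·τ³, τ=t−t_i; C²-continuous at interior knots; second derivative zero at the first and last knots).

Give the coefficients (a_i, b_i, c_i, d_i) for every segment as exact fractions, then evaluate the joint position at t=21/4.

  seg 0: a=-2 b=-47905/7446 c=0 d=25567/7446
  seg 1: a=-5 b=14398/3723 c=25567/2482 d=-38483/7446
  seg 2: a=4 b=66749/7446 c=-6458/1241 d=13189/22338
  seg 3: a=0 b=-23519/3723 c=273/2482 d=8989/7446
  seg 4: a=-5 b=-18433/7446 c=4631/1241 d=-4631/7446
S(21/4) = -246781/158848

Δ: Δ0=-3, Δ1=9, Δ2=-4/3, Δ3=-5, Δ4=5/2
row 1: diag=4, rhs=72; c'=1/4, d'=18
row 2: denom=8−1·1/4=31/4; d'=(-62−1·18)/(31/4)=-320/31
row 3: denom=8−3·12/31=212/31; d'=(-22−3·-320/31)/(212/31)=139/106
row 4: denom=6−1·31/212=1241/212; d'=(45−1·139/106)/(1241/212)=9262/1241
back: M4=9262/1241
back: M3=139/106−31/212·9262/1241=273/1241
back: M2=-320/31−12/31·273/1241=-12916/1241
back: M1=18−1/4·-12916/1241=25567/1241
M: M0=0, M1=25567/1241, M2=-12916/1241, M3=273/1241, M4=9262/1241, M5=0
seg 0: a=-2, c=M0/2=0, d=(M1−M0)/(6·1)=25567/7446, b=Δ0−h0·(2M0+M1)/6=-47905/7446
seg 1: a=-5, c=M1/2=25567/2482, d=(M2−M1)/(6·1)=-38483/7446, b=Δ1−h1·(2M1+M2)/6=14398/3723
seg 2: a=4, c=M2/2=-6458/1241, d=(M3−M2)/(6·3)=13189/22338, b=Δ2−h2·(2M2+M3)/6=66749/7446
seg 3: a=0, c=M3/2=273/2482, d=(M4−M3)/(6·1)=8989/7446, b=Δ3−h3·(2M3+M4)/6=-23519/3723
seg 4: a=-5, c=M4/2=4631/1241, d=(M5−M4)/(6·2)=-4631/7446, b=Δ4−h4·(2M4+M5)/6=-18433/7446
t_q=21/4 → seg 3, τ=1/4; S=0+-23519/3723·τ+273/2482·τ²+8989/7446·τ³=-246781/158848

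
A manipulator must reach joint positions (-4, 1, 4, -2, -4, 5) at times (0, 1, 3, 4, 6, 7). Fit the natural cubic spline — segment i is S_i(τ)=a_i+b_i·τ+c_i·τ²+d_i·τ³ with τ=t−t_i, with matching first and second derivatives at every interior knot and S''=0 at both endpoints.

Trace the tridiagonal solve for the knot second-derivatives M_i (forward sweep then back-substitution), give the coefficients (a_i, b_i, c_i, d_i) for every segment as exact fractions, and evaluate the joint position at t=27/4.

Δ: Δ0=5, Δ1=3/2, Δ2=-6, Δ3=-1, Δ4=9
row 1: diag=6, rhs=-21; c'=1/3, d'=-7/2
row 2: denom=6−2·1/3=16/3; d'=(-45−2·-7/2)/(16/3)=-57/8
row 3: denom=6−1·3/16=93/16; d'=(30−1·-57/8)/(93/16)=198/31
row 4: denom=6−2·32/93=494/93; d'=(60−2·198/31)/(494/93)=2196/247
back: M4=2196/247
back: M3=198/31−32/93·2196/247=822/247
back: M2=-57/8−3/16·822/247=-1914/247
back: M1=-7/2−1/3·-1914/247=-453/494
M: M0=0, M1=-453/494, M2=-1914/247, M3=822/247, M4=2196/247, M5=0
seg 0: a=-4, c=M0/2=0, d=(M1−M0)/(6·1)=-151/988, b=Δ0−h0·(2M0+M1)/6=5091/988
seg 1: a=1, c=M1/2=-453/988, d=(M2−M1)/(6·2)=-1125/1976, b=Δ1−h1·(2M1+M2)/6=2319/494
seg 2: a=4, c=M2/2=-957/247, d=(M3−M2)/(6·1)=24/13, b=Δ2−h2·(2M2+M3)/6=-981/247
seg 3: a=-2, c=M3/2=411/247, d=(M4−M3)/(6·2)=229/494, b=Δ3−h3·(2M3+M4)/6=-1527/247
seg 4: a=-4, c=M4/2=1098/247, d=(M5−M4)/(6·1)=-366/247, b=Δ4−h4·(2M4+M5)/6=1491/247
t_q=27/4 → seg 4, τ=3/4; S=-4+1491/247·τ+1098/247·τ²+-366/247·τ³=18991/7904

  seg 0: a=-4 b=5091/988 c=0 d=-151/988
  seg 1: a=1 b=2319/494 c=-453/988 d=-1125/1976
  seg 2: a=4 b=-981/247 c=-957/247 d=24/13
  seg 3: a=-2 b=-1527/247 c=411/247 d=229/494
  seg 4: a=-4 b=1491/247 c=1098/247 d=-366/247
S(27/4) = 18991/7904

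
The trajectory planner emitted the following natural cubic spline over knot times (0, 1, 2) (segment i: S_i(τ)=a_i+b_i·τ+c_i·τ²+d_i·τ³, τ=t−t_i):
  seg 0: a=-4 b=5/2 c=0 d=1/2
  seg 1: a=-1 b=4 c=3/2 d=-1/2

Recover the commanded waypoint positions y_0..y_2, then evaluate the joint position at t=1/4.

y_0 = S_0(0) = a_0 = -4
y_1 = S_1(0) = a_1 = -1
y_2 = S_1(1) = 4
t_q=1/4 is in segment 0 (τ=1/4); S_0(τ)=-431/128

y_0=-4 y_1=-1 y_2=4
S(1/4) = -431/128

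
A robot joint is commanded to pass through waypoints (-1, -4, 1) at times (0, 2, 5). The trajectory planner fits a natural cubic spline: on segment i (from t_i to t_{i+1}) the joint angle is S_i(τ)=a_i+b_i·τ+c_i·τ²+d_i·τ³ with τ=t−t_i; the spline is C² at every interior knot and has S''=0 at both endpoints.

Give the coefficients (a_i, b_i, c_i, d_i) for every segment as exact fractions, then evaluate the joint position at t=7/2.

  seg 0: a=-1 b=-32/15 c=0 d=19/120
  seg 1: a=-4 b=-7/30 c=19/20 d=-19/180
S(7/2) = -411/160

Δ: Δ0=-3/2, Δ1=5/3
row 1: diag=10, rhs=19; c'=3/10, d'=19/10
back: M1=19/10
M: M0=0, M1=19/10, M2=0
seg 0: a=-1, c=M0/2=0, d=(M1−M0)/(6·2)=19/120, b=Δ0−h0·(2M0+M1)/6=-32/15
seg 1: a=-4, c=M1/2=19/20, d=(M2−M1)/(6·3)=-19/180, b=Δ1−h1·(2M1+M2)/6=-7/30
t_q=7/2 → seg 1, τ=3/2; S=-4+-7/30·τ+19/20·τ²+-19/180·τ³=-411/160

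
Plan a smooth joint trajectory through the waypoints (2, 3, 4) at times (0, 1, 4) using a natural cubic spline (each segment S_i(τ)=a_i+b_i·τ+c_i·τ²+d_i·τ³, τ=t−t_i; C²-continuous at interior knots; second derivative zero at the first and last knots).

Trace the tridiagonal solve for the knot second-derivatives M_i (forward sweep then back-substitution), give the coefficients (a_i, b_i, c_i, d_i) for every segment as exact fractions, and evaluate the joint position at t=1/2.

Δ: Δ0=1, Δ1=1/3
row 1: diag=8, rhs=-4; c'=3/8, d'=-1/2
back: M1=-1/2
M: M0=0, M1=-1/2, M2=0
seg 0: a=2, c=M0/2=0, d=(M1−M0)/(6·1)=-1/12, b=Δ0−h0·(2M0+M1)/6=13/12
seg 1: a=3, c=M1/2=-1/4, d=(M2−M1)/(6·3)=1/36, b=Δ1−h1·(2M1+M2)/6=5/6
t_q=1/2 → seg 0, τ=1/2; S=2+13/12·τ+0·τ²+-1/12·τ³=81/32

  seg 0: a=2 b=13/12 c=0 d=-1/12
  seg 1: a=3 b=5/6 c=-1/4 d=1/36
S(1/2) = 81/32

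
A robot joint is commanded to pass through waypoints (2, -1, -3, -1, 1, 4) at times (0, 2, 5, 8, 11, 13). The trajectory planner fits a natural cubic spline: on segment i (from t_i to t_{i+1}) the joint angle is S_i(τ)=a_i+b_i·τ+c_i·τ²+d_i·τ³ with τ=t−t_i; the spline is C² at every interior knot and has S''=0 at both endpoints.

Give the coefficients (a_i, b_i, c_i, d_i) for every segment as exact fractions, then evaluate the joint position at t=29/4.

  seg 0: a=2 b=-12179/7614 c=0 d=379/15228
  seg 1: a=-1 b=-9905/7614 c=379/2538 d=709/34263
  seg 2: a=-3 b=1171/7614 c=2555/7614 d=-40/729
  seg 3: a=-1 b=5221/7614 c=-1205/7614 d=1735/34263
  seg 4: a=1 b=8401/7614 c=755/2538 d=-755/15228
S(29/4) = -21389/13536

Δ: Δ0=-3/2, Δ1=-2/3, Δ2=2/3, Δ3=2/3, Δ4=3/2
row 1: diag=10, rhs=5; c'=3/10, d'=1/2
row 2: denom=12−3·3/10=111/10; d'=(8−3·1/2)/(111/10)=65/111
row 3: denom=12−3·10/37=414/37; d'=(0−3·65/111)/(414/37)=-65/414
row 4: denom=10−3·37/138=423/46; d'=(5−3·-65/414)/(423/46)=755/1269
back: M4=755/1269
back: M3=-65/414−37/138·755/1269=-1205/3807
back: M2=65/111−10/37·-1205/3807=2555/3807
back: M1=1/2−3/10·2555/3807=379/1269
M: M0=0, M1=379/1269, M2=2555/3807, M3=-1205/3807, M4=755/1269, M5=0
seg 0: a=2, c=M0/2=0, d=(M1−M0)/(6·2)=379/15228, b=Δ0−h0·(2M0+M1)/6=-12179/7614
seg 1: a=-1, c=M1/2=379/2538, d=(M2−M1)/(6·3)=709/34263, b=Δ1−h1·(2M1+M2)/6=-9905/7614
seg 2: a=-3, c=M2/2=2555/7614, d=(M3−M2)/(6·3)=-40/729, b=Δ2−h2·(2M2+M3)/6=1171/7614
seg 3: a=-1, c=M3/2=-1205/7614, d=(M4−M3)/(6·3)=1735/34263, b=Δ3−h3·(2M3+M4)/6=5221/7614
seg 4: a=1, c=M4/2=755/2538, d=(M5−M4)/(6·2)=-755/15228, b=Δ4−h4·(2M4+M5)/6=8401/7614
t_q=29/4 → seg 2, τ=9/4; S=-3+1171/7614·τ+2555/7614·τ²+-40/729·τ³=-21389/13536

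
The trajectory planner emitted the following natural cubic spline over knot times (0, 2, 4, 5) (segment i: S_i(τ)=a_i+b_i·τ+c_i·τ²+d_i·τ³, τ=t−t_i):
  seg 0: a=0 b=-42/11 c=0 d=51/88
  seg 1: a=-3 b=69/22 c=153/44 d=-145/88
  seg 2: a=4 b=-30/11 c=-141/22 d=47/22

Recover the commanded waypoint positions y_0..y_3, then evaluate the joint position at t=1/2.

y_0=0 y_1=-3 y_2=4 y_3=-3
S(1/2) = -1293/704

y_0 = S_0(0) = a_0 = 0
y_1 = S_1(0) = a_1 = -3
y_2 = S_2(0) = a_2 = 4
y_3 = S_2(1) = -3
t_q=1/2 is in segment 0 (τ=1/2); S_0(τ)=-1293/704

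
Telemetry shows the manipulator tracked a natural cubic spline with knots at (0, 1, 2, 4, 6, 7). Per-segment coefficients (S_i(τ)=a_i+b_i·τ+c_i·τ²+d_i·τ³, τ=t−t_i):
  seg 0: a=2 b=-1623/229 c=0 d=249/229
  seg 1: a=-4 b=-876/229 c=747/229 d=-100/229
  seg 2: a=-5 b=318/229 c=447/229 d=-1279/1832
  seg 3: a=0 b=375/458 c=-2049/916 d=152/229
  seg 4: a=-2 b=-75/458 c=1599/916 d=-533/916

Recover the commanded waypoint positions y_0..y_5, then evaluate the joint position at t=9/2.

y_0 = S_0(0) = a_0 = 2
y_1 = S_1(0) = a_1 = -4
y_2 = S_2(0) = a_2 = -5
y_3 = S_3(0) = a_3 = 0
y_4 = S_4(0) = a_4 = -2
y_5 = S_4(1) = -1
t_q=9/2 is in segment 3 (τ=1/2); S_3(τ)=-245/3664

y_0=2 y_1=-4 y_2=-5 y_3=0 y_4=-2 y_5=-1
S(9/2) = -245/3664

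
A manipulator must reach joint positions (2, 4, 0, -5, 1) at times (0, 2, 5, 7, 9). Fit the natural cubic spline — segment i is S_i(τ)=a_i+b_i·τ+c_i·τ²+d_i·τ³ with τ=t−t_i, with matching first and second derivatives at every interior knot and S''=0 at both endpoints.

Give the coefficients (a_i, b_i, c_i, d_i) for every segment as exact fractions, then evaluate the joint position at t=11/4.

Δ: Δ0=1, Δ1=-4/3, Δ2=-5/2, Δ3=3
row 1: diag=10, rhs=-14; c'=3/10, d'=-7/5
row 2: denom=10−3·3/10=91/10; d'=(-7−3·-7/5)/(91/10)=-4/13
row 3: denom=8−2·20/91=688/91; d'=(33−2·-4/13)/(688/91)=3059/688
back: M3=3059/688
back: M2=-4/13−20/91·3059/688=-221/172
back: M1=-7/5−3/10·-221/172=-349/344
M: M0=0, M1=-349/344, M2=-221/172, M3=3059/688, M4=0
seg 0: a=2, c=M0/2=0, d=(M1−M0)/(6·2)=-349/4128, b=Δ0−h0·(2M0+M1)/6=1381/1032
seg 1: a=4, c=M1/2=-349/688, d=(M2−M1)/(6·3)=-31/2064, b=Δ1−h1·(2M1+M2)/6=167/516
seg 2: a=0, c=M2/2=-221/344, d=(M3−M2)/(6·2)=3943/8256, b=Δ2−h2·(2M2+M3)/6=-6451/2064
seg 3: a=-5, c=M3/2=3059/1376, d=(M4−M3)/(6·2)=-3059/8256, b=Δ3−h3·(2M3+M4)/6=37/1032
t_q=11/4 → seg 1, τ=3/4; S=4+167/516·τ+-349/688·τ²+-31/2064·τ³=173973/44032

  seg 0: a=2 b=1381/1032 c=0 d=-349/4128
  seg 1: a=4 b=167/516 c=-349/688 d=-31/2064
  seg 2: a=0 b=-6451/2064 c=-221/344 d=3943/8256
  seg 3: a=-5 b=37/1032 c=3059/1376 d=-3059/8256
S(11/4) = 173973/44032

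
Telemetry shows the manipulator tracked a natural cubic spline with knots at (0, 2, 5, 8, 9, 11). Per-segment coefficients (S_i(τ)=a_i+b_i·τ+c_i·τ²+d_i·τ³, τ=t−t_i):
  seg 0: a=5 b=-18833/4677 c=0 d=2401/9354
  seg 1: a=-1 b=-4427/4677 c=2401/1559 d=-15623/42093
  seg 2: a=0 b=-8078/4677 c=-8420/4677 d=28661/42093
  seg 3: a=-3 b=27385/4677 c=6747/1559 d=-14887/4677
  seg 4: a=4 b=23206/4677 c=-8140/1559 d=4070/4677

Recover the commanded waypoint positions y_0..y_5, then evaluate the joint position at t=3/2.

y_0 = S_0(0) = a_0 = 5
y_1 = S_1(0) = a_1 = -1
y_2 = S_2(0) = a_2 = 0
y_3 = S_3(0) = a_3 = -3
y_4 = S_4(0) = a_4 = 4
y_5 = S_4(2) = 0
t_q=3/2 is in segment 0 (τ=3/2); S_0(τ)=-4335/24944

y_0=5 y_1=-1 y_2=0 y_3=-3 y_4=4 y_5=0
S(3/2) = -4335/24944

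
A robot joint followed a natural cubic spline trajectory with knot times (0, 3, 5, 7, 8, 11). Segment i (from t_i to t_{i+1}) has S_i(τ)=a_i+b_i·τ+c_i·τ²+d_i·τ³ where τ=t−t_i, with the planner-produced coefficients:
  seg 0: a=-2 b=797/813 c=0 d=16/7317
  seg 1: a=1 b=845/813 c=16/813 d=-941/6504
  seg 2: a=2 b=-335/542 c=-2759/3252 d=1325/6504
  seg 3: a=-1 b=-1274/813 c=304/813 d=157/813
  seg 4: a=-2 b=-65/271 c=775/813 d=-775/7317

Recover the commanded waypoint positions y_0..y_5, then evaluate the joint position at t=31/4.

y_0 = S_0(0) = a_0 = -2
y_1 = S_1(0) = a_1 = 1
y_2 = S_2(0) = a_2 = 2
y_3 = S_3(0) = a_3 = -1
y_4 = S_4(0) = a_4 = -2
y_5 = S_4(3) = 3
t_q=31/4 is in segment 3 (τ=3/4); S_3(τ)=-32667/17344

y_0=-2 y_1=1 y_2=2 y_3=-1 y_4=-2 y_5=3
S(31/4) = -32667/17344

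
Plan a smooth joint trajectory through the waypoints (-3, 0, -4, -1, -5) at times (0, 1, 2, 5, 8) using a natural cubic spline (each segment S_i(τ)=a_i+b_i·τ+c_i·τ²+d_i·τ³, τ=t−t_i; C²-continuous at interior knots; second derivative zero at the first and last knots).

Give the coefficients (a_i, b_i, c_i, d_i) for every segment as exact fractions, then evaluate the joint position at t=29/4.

Δ: Δ0=3, Δ1=-4, Δ2=1, Δ3=-4/3
row 1: diag=4, rhs=-42; c'=1/4, d'=-21/2
row 2: denom=8−1·1/4=31/4; d'=(30−1·-21/2)/(31/4)=162/31
row 3: denom=12−3·12/31=336/31; d'=(-14−3·162/31)/(336/31)=-115/42
back: M3=-115/42
back: M2=162/31−12/31·-115/42=44/7
back: M1=-21/2−1/4·44/7=-169/14
M: M0=0, M1=-169/14, M2=44/7, M3=-115/42, M4=0
seg 0: a=-3, c=M0/2=0, d=(M1−M0)/(6·1)=-169/84, b=Δ0−h0·(2M0+M1)/6=421/84
seg 1: a=0, c=M1/2=-169/28, d=(M2−M1)/(6·1)=257/84, b=Δ1−h1·(2M1+M2)/6=-43/42
seg 2: a=-4, c=M2/2=22/7, d=(M3−M2)/(6·3)=-379/756, b=Δ2−h2·(2M2+M3)/6=-47/12
seg 3: a=-1, c=M3/2=-115/84, d=(M4−M3)/(6·3)=115/756, b=Δ3−h3·(2M3+M4)/6=59/42
t_q=29/4 → seg 3, τ=9/4; S=-1+59/42·τ+-115/84·τ²+115/756·τ³=-5443/1792

  seg 0: a=-3 b=421/84 c=0 d=-169/84
  seg 1: a=0 b=-43/42 c=-169/28 d=257/84
  seg 2: a=-4 b=-47/12 c=22/7 d=-379/756
  seg 3: a=-1 b=59/42 c=-115/84 d=115/756
S(29/4) = -5443/1792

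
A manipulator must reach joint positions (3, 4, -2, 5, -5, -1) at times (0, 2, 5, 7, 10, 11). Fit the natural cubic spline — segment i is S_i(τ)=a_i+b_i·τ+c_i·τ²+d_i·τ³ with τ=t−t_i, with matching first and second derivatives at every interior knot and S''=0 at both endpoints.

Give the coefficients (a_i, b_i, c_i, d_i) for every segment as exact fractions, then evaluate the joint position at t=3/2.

  seg 0: a=3 b=19447/12282 c=0 d=-6653/24564
  seg 1: a=4 b=-20471/12282 c=-6653/4094 d=27892/55269
  seg 2: a=-2 b=27127/12282 c=35825/12282 d=-27895/24564
  seg 3: a=5 b=1019/4094 c=-23930/6141 d=99583/110538
  seg 4: a=-5 b=2441/2047 c=17241/4094 d=-5747/4094
S(3/2) = 292211/65504

Δ: Δ0=1/2, Δ1=-2, Δ2=7/2, Δ3=-10/3, Δ4=4
row 1: diag=10, rhs=-15; c'=3/10, d'=-3/2
row 2: denom=10−3·3/10=91/10; d'=(33−3·-3/2)/(91/10)=375/91
row 3: denom=10−2·20/91=870/91; d'=(-41−2·375/91)/(870/91)=-4481/870
row 4: denom=8−3·91/290=2047/290; d'=(44−3·-4481/870)/(2047/290)=17241/2047
back: M4=17241/2047
back: M3=-4481/870−91/290·17241/2047=-47860/6141
back: M2=375/91−20/91·-47860/6141=35825/6141
back: M1=-3/2−3/10·35825/6141=-6653/2047
M: M0=0, M1=-6653/2047, M2=35825/6141, M3=-47860/6141, M4=17241/2047, M5=0
seg 0: a=3, c=M0/2=0, d=(M1−M0)/(6·2)=-6653/24564, b=Δ0−h0·(2M0+M1)/6=19447/12282
seg 1: a=4, c=M1/2=-6653/4094, d=(M2−M1)/(6·3)=27892/55269, b=Δ1−h1·(2M1+M2)/6=-20471/12282
seg 2: a=-2, c=M2/2=35825/12282, d=(M3−M2)/(6·2)=-27895/24564, b=Δ2−h2·(2M2+M3)/6=27127/12282
seg 3: a=5, c=M3/2=-23930/6141, d=(M4−M3)/(6·3)=99583/110538, b=Δ3−h3·(2M3+M4)/6=1019/4094
seg 4: a=-5, c=M4/2=17241/4094, d=(M5−M4)/(6·1)=-5747/4094, b=Δ4−h4·(2M4+M5)/6=2441/2047
t_q=3/2 → seg 0, τ=3/2; S=3+19447/12282·τ+0·τ²+-6653/24564·τ³=292211/65504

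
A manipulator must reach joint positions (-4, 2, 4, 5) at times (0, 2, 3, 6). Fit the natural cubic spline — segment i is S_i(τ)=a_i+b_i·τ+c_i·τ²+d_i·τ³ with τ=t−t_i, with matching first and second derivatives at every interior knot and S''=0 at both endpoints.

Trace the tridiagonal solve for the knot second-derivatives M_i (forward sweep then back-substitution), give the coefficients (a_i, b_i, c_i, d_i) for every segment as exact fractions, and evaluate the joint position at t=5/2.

  seg 0: a=-4 b=461/141 c=0 d=-19/282
  seg 1: a=2 b=347/141 c=-19/47 d=-8/141
  seg 2: a=4 b=209/141 c=-27/47 d=3/47
S(5/2) = 587/188

Δ: Δ0=3, Δ1=2, Δ2=1/3
row 1: diag=6, rhs=-6; c'=1/6, d'=-1
row 2: denom=8−1·1/6=47/6; d'=(-10−1·-1)/(47/6)=-54/47
back: M2=-54/47
back: M1=-1−1/6·-54/47=-38/47
M: M0=0, M1=-38/47, M2=-54/47, M3=0
seg 0: a=-4, c=M0/2=0, d=(M1−M0)/(6·2)=-19/282, b=Δ0−h0·(2M0+M1)/6=461/141
seg 1: a=2, c=M1/2=-19/47, d=(M2−M1)/(6·1)=-8/141, b=Δ1−h1·(2M1+M2)/6=347/141
seg 2: a=4, c=M2/2=-27/47, d=(M3−M2)/(6·3)=3/47, b=Δ2−h2·(2M2+M3)/6=209/141
t_q=5/2 → seg 1, τ=1/2; S=2+347/141·τ+-19/47·τ²+-8/141·τ³=587/188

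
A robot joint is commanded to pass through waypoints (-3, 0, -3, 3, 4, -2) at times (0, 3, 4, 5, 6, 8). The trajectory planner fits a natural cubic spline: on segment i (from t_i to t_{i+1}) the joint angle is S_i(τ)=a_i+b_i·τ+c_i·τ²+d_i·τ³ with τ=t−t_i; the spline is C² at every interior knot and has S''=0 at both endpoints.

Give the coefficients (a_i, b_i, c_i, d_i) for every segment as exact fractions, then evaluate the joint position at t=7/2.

  seg 0: a=-3 b=2396/665 c=0 d=-577/1995
  seg 1: a=0 b=-2797/665 c=-1731/665 d=2533/665
  seg 2: a=-3 b=268/133 c=5868/665 d=-3218/665
  seg 3: a=3 b=3422/665 c=-3786/665 d=147/95
  seg 4: a=4 b=-1063/665 c=-699/665 d=233/1330
S(7/2) = -1731/760

Δ: Δ0=1, Δ1=-3, Δ2=6, Δ3=1, Δ4=-3
row 1: diag=8, rhs=-24; c'=1/8, d'=-3
row 2: denom=4−1·1/8=31/8; d'=(54−1·-3)/(31/8)=456/31
row 3: denom=4−1·8/31=116/31; d'=(-30−1·456/31)/(116/31)=-693/58
row 4: denom=6−1·31/116=665/116; d'=(-24−1·-693/58)/(665/116)=-1398/665
back: M4=-1398/665
back: M3=-693/58−31/116·-1398/665=-7572/665
back: M2=456/31−8/31·-7572/665=11736/665
back: M1=-3−1/8·11736/665=-3462/665
M: M0=0, M1=-3462/665, M2=11736/665, M3=-7572/665, M4=-1398/665, M5=0
seg 0: a=-3, c=M0/2=0, d=(M1−M0)/(6·3)=-577/1995, b=Δ0−h0·(2M0+M1)/6=2396/665
seg 1: a=0, c=M1/2=-1731/665, d=(M2−M1)/(6·1)=2533/665, b=Δ1−h1·(2M1+M2)/6=-2797/665
seg 2: a=-3, c=M2/2=5868/665, d=(M3−M2)/(6·1)=-3218/665, b=Δ2−h2·(2M2+M3)/6=268/133
seg 3: a=3, c=M3/2=-3786/665, d=(M4−M3)/(6·1)=147/95, b=Δ3−h3·(2M3+M4)/6=3422/665
seg 4: a=4, c=M4/2=-699/665, d=(M5−M4)/(6·2)=233/1330, b=Δ4−h4·(2M4+M5)/6=-1063/665
t_q=7/2 → seg 1, τ=1/2; S=0+-2797/665·τ+-1731/665·τ²+2533/665·τ³=-1731/760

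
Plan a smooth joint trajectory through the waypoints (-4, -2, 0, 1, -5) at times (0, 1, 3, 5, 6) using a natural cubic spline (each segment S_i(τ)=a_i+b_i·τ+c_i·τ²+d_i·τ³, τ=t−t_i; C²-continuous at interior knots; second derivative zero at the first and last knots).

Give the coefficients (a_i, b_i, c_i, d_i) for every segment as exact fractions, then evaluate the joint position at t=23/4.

  seg 0: a=-4 b=34/15 c=0 d=-4/15
  seg 1: a=-2 b=22/15 c=-4/5 d=17/60
  seg 2: a=0 b=5/3 c=9/10 d=-89/120
  seg 3: a=1 b=-109/30 c=-71/20 d=71/60
S(23/4) = -825/256

Δ: Δ0=2, Δ1=1, Δ2=1/2, Δ3=-6
row 1: diag=6, rhs=-6; c'=1/3, d'=-1
row 2: denom=8−2·1/3=22/3; d'=(-3−2·-1)/(22/3)=-3/22
row 3: denom=6−2·3/11=60/11; d'=(-39−2·-3/22)/(60/11)=-71/10
back: M3=-71/10
back: M2=-3/22−3/11·-71/10=9/5
back: M1=-1−1/3·9/5=-8/5
M: M0=0, M1=-8/5, M2=9/5, M3=-71/10, M4=0
seg 0: a=-4, c=M0/2=0, d=(M1−M0)/(6·1)=-4/15, b=Δ0−h0·(2M0+M1)/6=34/15
seg 1: a=-2, c=M1/2=-4/5, d=(M2−M1)/(6·2)=17/60, b=Δ1−h1·(2M1+M2)/6=22/15
seg 2: a=0, c=M2/2=9/10, d=(M3−M2)/(6·2)=-89/120, b=Δ2−h2·(2M2+M3)/6=5/3
seg 3: a=1, c=M3/2=-71/20, d=(M4−M3)/(6·1)=71/60, b=Δ3−h3·(2M3+M4)/6=-109/30
t_q=23/4 → seg 3, τ=3/4; S=1+-109/30·τ+-71/20·τ²+71/60·τ³=-825/256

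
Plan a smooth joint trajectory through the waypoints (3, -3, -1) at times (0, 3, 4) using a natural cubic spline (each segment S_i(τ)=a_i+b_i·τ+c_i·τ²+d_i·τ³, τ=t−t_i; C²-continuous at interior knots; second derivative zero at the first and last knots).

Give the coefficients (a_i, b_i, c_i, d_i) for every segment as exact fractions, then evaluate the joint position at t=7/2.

Δ: Δ0=-2, Δ1=2
row 1: diag=8, rhs=24; c'=1/8, d'=3
back: M1=3
M: M0=0, M1=3, M2=0
seg 0: a=3, c=M0/2=0, d=(M1−M0)/(6·3)=1/6, b=Δ0−h0·(2M0+M1)/6=-7/2
seg 1: a=-3, c=M1/2=3/2, d=(M2−M1)/(6·1)=-1/2, b=Δ1−h1·(2M1+M2)/6=1
t_q=7/2 → seg 1, τ=1/2; S=-3+1·τ+3/2·τ²+-1/2·τ³=-35/16

  seg 0: a=3 b=-7/2 c=0 d=1/6
  seg 1: a=-3 b=1 c=3/2 d=-1/2
S(7/2) = -35/16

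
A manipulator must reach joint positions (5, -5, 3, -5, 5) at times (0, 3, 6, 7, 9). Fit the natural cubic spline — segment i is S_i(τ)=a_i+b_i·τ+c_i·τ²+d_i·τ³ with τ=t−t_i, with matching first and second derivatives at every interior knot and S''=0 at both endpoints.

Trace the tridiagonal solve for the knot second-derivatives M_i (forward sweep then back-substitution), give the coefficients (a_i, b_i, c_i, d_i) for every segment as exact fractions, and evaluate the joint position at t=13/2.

  seg 0: a=5 b=-3239/510 c=0 d=57/170
  seg 1: a=-5 b=689/255 c=513/170 d=-103/102
  seg 2: a=3 b=-3293/510 c=-516/85 d=2309/510
  seg 3: a=-5 b=-1279/255 c=1277/170 d=-1277/1020
S(13/2) = -321/272

Δ: Δ0=-10/3, Δ1=8/3, Δ2=-8, Δ3=5
row 1: diag=12, rhs=36; c'=1/4, d'=3
row 2: denom=8−3·1/4=29/4; d'=(-64−3·3)/(29/4)=-292/29
row 3: denom=6−1·4/29=170/29; d'=(78−1·-292/29)/(170/29)=1277/85
back: M3=1277/85
back: M2=-292/29−4/29·1277/85=-1032/85
back: M1=3−1/4·-1032/85=513/85
M: M0=0, M1=513/85, M2=-1032/85, M3=1277/85, M4=0
seg 0: a=5, c=M0/2=0, d=(M1−M0)/(6·3)=57/170, b=Δ0−h0·(2M0+M1)/6=-3239/510
seg 1: a=-5, c=M1/2=513/170, d=(M2−M1)/(6·3)=-103/102, b=Δ1−h1·(2M1+M2)/6=689/255
seg 2: a=3, c=M2/2=-516/85, d=(M3−M2)/(6·1)=2309/510, b=Δ2−h2·(2M2+M3)/6=-3293/510
seg 3: a=-5, c=M3/2=1277/170, d=(M4−M3)/(6·2)=-1277/1020, b=Δ3−h3·(2M3+M4)/6=-1279/255
t_q=13/2 → seg 2, τ=1/2; S=3+-3293/510·τ+-516/85·τ²+2309/510·τ³=-321/272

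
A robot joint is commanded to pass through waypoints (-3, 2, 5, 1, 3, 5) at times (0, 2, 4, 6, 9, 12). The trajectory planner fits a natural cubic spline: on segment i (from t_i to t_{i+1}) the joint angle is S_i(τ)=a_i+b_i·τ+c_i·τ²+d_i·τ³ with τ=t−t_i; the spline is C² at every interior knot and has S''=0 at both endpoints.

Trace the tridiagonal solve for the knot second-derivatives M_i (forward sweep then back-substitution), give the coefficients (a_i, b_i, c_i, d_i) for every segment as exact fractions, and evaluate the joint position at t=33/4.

  seg 0: a=-3 b=3890/1569 c=0 d=65/12552
  seg 1: a=2 b=7975/3138 c=65/2092 d=-3463/12552
  seg 2: a=5 b=-1012/1569 c=-1699/1046 d=2971/6276
  seg 3: a=1 b=-2293/1569 c=636/523 d=-265/1569
  seg 4: a=3 b=2000/1569 c=-159/523 d=53/1569
S(33/4) = 65077/33472

Δ: Δ0=5/2, Δ1=3/2, Δ2=-2, Δ3=2/3, Δ4=2/3
row 1: diag=8, rhs=-6; c'=1/4, d'=-3/4
row 2: denom=8−2·1/4=15/2; d'=(-21−2·-3/4)/(15/2)=-13/5
row 3: denom=10−2·4/15=142/15; d'=(16−2·-13/5)/(142/15)=159/71
row 4: denom=12−3·45/142=1569/142; d'=(0−3·159/71)/(1569/142)=-318/523
back: M4=-318/523
back: M3=159/71−45/142·-318/523=1272/523
back: M2=-13/5−4/15·1272/523=-1699/523
back: M1=-3/4−1/4·-1699/523=65/1046
M: M0=0, M1=65/1046, M2=-1699/523, M3=1272/523, M4=-318/523, M5=0
seg 0: a=-3, c=M0/2=0, d=(M1−M0)/(6·2)=65/12552, b=Δ0−h0·(2M0+M1)/6=3890/1569
seg 1: a=2, c=M1/2=65/2092, d=(M2−M1)/(6·2)=-3463/12552, b=Δ1−h1·(2M1+M2)/6=7975/3138
seg 2: a=5, c=M2/2=-1699/1046, d=(M3−M2)/(6·2)=2971/6276, b=Δ2−h2·(2M2+M3)/6=-1012/1569
seg 3: a=1, c=M3/2=636/523, d=(M4−M3)/(6·3)=-265/1569, b=Δ3−h3·(2M3+M4)/6=-2293/1569
seg 4: a=3, c=M4/2=-159/523, d=(M5−M4)/(6·3)=53/1569, b=Δ4−h4·(2M4+M5)/6=2000/1569
t_q=33/4 → seg 3, τ=9/4; S=1+-2293/1569·τ+636/523·τ²+-265/1569·τ³=65077/33472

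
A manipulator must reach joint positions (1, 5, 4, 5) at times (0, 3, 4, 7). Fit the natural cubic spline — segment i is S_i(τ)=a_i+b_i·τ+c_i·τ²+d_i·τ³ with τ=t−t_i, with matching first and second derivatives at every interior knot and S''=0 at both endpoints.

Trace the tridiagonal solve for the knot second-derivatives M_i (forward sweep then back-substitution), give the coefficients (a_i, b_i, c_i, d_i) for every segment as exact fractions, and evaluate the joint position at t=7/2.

Δ: Δ0=4/3, Δ1=-1, Δ2=1/3
row 1: diag=8, rhs=-14; c'=1/8, d'=-7/4
row 2: denom=8−1·1/8=63/8; d'=(8−1·-7/4)/(63/8)=26/21
back: M2=26/21
back: M1=-7/4−1/8·26/21=-40/21
M: M0=0, M1=-40/21, M2=26/21, M3=0
seg 0: a=1, c=M0/2=0, d=(M1−M0)/(6·3)=-20/189, b=Δ0−h0·(2M0+M1)/6=16/7
seg 1: a=5, c=M1/2=-20/21, d=(M2−M1)/(6·1)=11/21, b=Δ1−h1·(2M1+M2)/6=-4/7
seg 2: a=4, c=M2/2=13/21, d=(M3−M2)/(6·3)=-13/189, b=Δ2−h2·(2M2+M3)/6=-19/21
t_q=7/2 → seg 1, τ=1/2; S=5+-4/7·τ+-20/21·τ²+11/21·τ³=109/24

  seg 0: a=1 b=16/7 c=0 d=-20/189
  seg 1: a=5 b=-4/7 c=-20/21 d=11/21
  seg 2: a=4 b=-19/21 c=13/21 d=-13/189
S(7/2) = 109/24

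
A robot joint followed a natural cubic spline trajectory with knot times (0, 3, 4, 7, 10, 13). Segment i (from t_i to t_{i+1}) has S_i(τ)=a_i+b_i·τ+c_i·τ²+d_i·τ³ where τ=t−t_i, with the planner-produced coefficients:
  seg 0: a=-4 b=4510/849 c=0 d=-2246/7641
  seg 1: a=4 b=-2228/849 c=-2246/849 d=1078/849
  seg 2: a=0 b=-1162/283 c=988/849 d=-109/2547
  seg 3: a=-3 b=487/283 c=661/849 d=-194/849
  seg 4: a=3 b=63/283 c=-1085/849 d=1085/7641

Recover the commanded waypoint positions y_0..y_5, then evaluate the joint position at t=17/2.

y_0=-4 y_1=4 y_2=0 y_3=-3 y_4=3 y_5=-4
S(17/2) = 159/283

y_0 = S_0(0) = a_0 = -4
y_1 = S_1(0) = a_1 = 4
y_2 = S_2(0) = a_2 = 0
y_3 = S_3(0) = a_3 = -3
y_4 = S_4(0) = a_4 = 3
y_5 = S_4(3) = -4
t_q=17/2 is in segment 3 (τ=3/2); S_3(τ)=159/283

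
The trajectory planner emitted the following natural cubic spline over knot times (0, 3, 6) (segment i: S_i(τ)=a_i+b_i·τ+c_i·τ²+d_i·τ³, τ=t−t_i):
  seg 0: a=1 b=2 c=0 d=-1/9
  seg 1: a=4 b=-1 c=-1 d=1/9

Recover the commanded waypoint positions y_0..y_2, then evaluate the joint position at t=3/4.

y_0=1 y_1=4 y_2=-5
S(3/4) = 157/64

y_0 = S_0(0) = a_0 = 1
y_1 = S_1(0) = a_1 = 4
y_2 = S_1(3) = -5
t_q=3/4 is in segment 0 (τ=3/4); S_0(τ)=157/64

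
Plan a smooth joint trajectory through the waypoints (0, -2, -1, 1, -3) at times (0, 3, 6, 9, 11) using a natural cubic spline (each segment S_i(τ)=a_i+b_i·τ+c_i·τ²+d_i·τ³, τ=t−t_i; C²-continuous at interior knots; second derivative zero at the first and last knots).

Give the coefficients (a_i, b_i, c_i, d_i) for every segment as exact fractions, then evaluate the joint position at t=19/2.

  seg 0: a=0 b=-353/414 c=0 d=77/3726
  seg 1: a=-2 b=-61/207 c=77/414 d=29/3726
  seg 2: a=-1 b=427/414 c=53/207 d=-469/3726
  seg 3: a=1 b=-172/207 c=-121/138 d=121/828
S(19/2) = 847/2208

Δ: Δ0=-2/3, Δ1=1/3, Δ2=2/3, Δ3=-2
row 1: diag=12, rhs=6; c'=1/4, d'=1/2
row 2: denom=12−3·1/4=45/4; d'=(2−3·1/2)/(45/4)=2/45
row 3: denom=10−3·4/15=46/5; d'=(-16−3·2/45)/(46/5)=-121/69
back: M3=-121/69
back: M2=2/45−4/15·-121/69=106/207
back: M1=1/2−1/4·106/207=77/207
M: M0=0, M1=77/207, M2=106/207, M3=-121/69, M4=0
seg 0: a=0, c=M0/2=0, d=(M1−M0)/(6·3)=77/3726, b=Δ0−h0·(2M0+M1)/6=-353/414
seg 1: a=-2, c=M1/2=77/414, d=(M2−M1)/(6·3)=29/3726, b=Δ1−h1·(2M1+M2)/6=-61/207
seg 2: a=-1, c=M2/2=53/207, d=(M3−M2)/(6·3)=-469/3726, b=Δ2−h2·(2M2+M3)/6=427/414
seg 3: a=1, c=M3/2=-121/138, d=(M4−M3)/(6·2)=121/828, b=Δ3−h3·(2M3+M4)/6=-172/207
t_q=19/2 → seg 3, τ=1/2; S=1+-172/207·τ+-121/138·τ²+121/828·τ³=847/2208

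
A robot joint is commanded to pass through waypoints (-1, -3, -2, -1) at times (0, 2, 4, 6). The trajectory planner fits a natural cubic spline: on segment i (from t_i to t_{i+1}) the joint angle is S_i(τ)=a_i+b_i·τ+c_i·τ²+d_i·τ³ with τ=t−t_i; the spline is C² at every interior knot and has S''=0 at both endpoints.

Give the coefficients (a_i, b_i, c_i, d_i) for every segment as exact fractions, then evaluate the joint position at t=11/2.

  seg 0: a=-1 b=-7/5 c=0 d=1/10
  seg 1: a=-3 b=-1/5 c=3/5 d=-1/8
  seg 2: a=-2 b=7/10 c=-3/20 d=1/40
S(11/2) = -77/64

Δ: Δ0=-1, Δ1=1/2, Δ2=1/2
row 1: diag=8, rhs=9; c'=1/4, d'=9/8
row 2: denom=8−2·1/4=15/2; d'=(0−2·9/8)/(15/2)=-3/10
back: M2=-3/10
back: M1=9/8−1/4·-3/10=6/5
M: M0=0, M1=6/5, M2=-3/10, M3=0
seg 0: a=-1, c=M0/2=0, d=(M1−M0)/(6·2)=1/10, b=Δ0−h0·(2M0+M1)/6=-7/5
seg 1: a=-3, c=M1/2=3/5, d=(M2−M1)/(6·2)=-1/8, b=Δ1−h1·(2M1+M2)/6=-1/5
seg 2: a=-2, c=M2/2=-3/20, d=(M3−M2)/(6·2)=1/40, b=Δ2−h2·(2M2+M3)/6=7/10
t_q=11/2 → seg 2, τ=3/2; S=-2+7/10·τ+-3/20·τ²+1/40·τ³=-77/64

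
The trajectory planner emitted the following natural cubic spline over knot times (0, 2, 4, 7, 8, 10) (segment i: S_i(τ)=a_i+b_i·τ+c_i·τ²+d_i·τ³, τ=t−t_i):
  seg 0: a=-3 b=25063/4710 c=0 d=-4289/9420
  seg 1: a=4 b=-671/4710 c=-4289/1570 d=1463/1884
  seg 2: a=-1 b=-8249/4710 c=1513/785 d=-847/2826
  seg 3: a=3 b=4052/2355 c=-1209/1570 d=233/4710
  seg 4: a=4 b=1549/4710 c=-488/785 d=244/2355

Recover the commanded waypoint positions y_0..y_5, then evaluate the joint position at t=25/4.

y_0=-3 y_1=4 y_2=-1 y_3=3 y_4=4 y_5=3
S(25/4) = 140957/100480

y_0 = S_0(0) = a_0 = -3
y_1 = S_1(0) = a_1 = 4
y_2 = S_2(0) = a_2 = -1
y_3 = S_3(0) = a_3 = 3
y_4 = S_4(0) = a_4 = 4
y_5 = S_4(2) = 3
t_q=25/4 is in segment 2 (τ=9/4); S_2(τ)=140957/100480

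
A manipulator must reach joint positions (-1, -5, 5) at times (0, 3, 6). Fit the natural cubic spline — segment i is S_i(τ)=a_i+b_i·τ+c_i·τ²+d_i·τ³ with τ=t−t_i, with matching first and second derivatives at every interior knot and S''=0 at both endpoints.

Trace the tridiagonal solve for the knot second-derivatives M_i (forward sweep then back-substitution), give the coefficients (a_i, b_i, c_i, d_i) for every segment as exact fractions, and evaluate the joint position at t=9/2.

Δ: Δ0=-4/3, Δ1=10/3
row 1: diag=12, rhs=28; c'=1/4, d'=7/3
back: M1=7/3
M: M0=0, M1=7/3, M2=0
seg 0: a=-1, c=M0/2=0, d=(M1−M0)/(6·3)=7/54, b=Δ0−h0·(2M0+M1)/6=-5/2
seg 1: a=-5, c=M1/2=7/6, d=(M2−M1)/(6·3)=-7/54, b=Δ1−h1·(2M1+M2)/6=1
t_q=9/2 → seg 1, τ=3/2; S=-5+1·τ+7/6·τ²+-7/54·τ³=-21/16

  seg 0: a=-1 b=-5/2 c=0 d=7/54
  seg 1: a=-5 b=1 c=7/6 d=-7/54
S(9/2) = -21/16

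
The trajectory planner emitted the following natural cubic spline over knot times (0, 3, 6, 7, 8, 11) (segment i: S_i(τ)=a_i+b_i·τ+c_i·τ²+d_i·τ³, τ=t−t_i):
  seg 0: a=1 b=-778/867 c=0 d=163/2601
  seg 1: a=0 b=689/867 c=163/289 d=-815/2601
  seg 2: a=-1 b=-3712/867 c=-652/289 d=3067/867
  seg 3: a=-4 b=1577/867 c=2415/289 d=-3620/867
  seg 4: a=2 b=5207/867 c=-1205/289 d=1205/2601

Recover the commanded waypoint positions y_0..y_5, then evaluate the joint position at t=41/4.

y_0 = S_0(0) = a_0 = 1
y_1 = S_1(0) = a_1 = 0
y_2 = S_2(0) = a_2 = -1
y_3 = S_3(0) = a_3 = -4
y_4 = S_4(0) = a_4 = 2
y_5 = S_4(3) = -5
t_q=41/4 is in segment 4 (τ=9/4); S_4(τ)=-5887/18496

y_0=1 y_1=0 y_2=-1 y_3=-4 y_4=2 y_5=-5
S(41/4) = -5887/18496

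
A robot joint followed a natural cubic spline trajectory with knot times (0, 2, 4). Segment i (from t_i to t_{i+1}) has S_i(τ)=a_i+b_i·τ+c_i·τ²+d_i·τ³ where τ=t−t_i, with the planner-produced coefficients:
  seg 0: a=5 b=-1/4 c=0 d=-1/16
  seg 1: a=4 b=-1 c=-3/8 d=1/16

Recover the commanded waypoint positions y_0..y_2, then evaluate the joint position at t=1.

y_0=5 y_1=4 y_2=1
S(1) = 75/16

y_0 = S_0(0) = a_0 = 5
y_1 = S_1(0) = a_1 = 4
y_2 = S_1(2) = 1
t_q=1 is in segment 0 (τ=1); S_0(τ)=75/16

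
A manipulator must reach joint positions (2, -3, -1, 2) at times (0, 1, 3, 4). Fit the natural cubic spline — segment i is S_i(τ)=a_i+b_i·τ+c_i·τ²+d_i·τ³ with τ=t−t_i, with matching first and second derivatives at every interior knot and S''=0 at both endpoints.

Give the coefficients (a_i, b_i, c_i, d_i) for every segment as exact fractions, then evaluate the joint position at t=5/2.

  seg 0: a=2 b=-6 c=0 d=1
  seg 1: a=-3 b=-3 c=3 d=-1/2
  seg 2: a=-1 b=3 c=0 d=0
S(5/2) = -39/16

Δ: Δ0=-5, Δ1=1, Δ2=3
row 1: diag=6, rhs=36; c'=1/3, d'=6
row 2: denom=6−2·1/3=16/3; d'=(12−2·6)/(16/3)=0
back: M2=0
back: M1=6−1/3·0=6
M: M0=0, M1=6, M2=0, M3=0
seg 0: a=2, c=M0/2=0, d=(M1−M0)/(6·1)=1, b=Δ0−h0·(2M0+M1)/6=-6
seg 1: a=-3, c=M1/2=3, d=(M2−M1)/(6·2)=-1/2, b=Δ1−h1·(2M1+M2)/6=-3
seg 2: a=-1, c=M2/2=0, d=(M3−M2)/(6·1)=0, b=Δ2−h2·(2M2+M3)/6=3
t_q=5/2 → seg 1, τ=3/2; S=-3+-3·τ+3·τ²+-1/2·τ³=-39/16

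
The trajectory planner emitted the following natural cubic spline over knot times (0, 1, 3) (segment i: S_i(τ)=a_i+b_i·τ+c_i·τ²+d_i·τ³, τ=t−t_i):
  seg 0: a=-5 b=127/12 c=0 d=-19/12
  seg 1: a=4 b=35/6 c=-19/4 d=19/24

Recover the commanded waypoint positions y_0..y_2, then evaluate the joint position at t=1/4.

y_0=-5 y_1=4 y_2=3
S(1/4) = -609/256

y_0 = S_0(0) = a_0 = -5
y_1 = S_1(0) = a_1 = 4
y_2 = S_1(2) = 3
t_q=1/4 is in segment 0 (τ=1/4); S_0(τ)=-609/256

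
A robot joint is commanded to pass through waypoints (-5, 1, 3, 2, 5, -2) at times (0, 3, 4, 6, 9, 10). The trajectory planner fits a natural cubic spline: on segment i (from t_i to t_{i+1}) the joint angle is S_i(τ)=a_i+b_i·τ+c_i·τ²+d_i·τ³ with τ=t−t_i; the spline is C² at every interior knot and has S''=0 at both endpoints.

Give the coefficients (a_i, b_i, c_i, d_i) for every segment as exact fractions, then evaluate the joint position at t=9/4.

  seg 0: a=-5 b=3609/2054 c=0 d=499/18486
  seg 1: a=1 b=2553/1027 c=499/2054 d=-1497/2054
  seg 2: a=3 b=1613/2054 c=-1996/1027 d=668/1027
  seg 3: a=2 b=129/158 c=2012/1027 d=-11695/18486
  seg 4: a=5 b=-4632/1027 c=-7671/2054 d=2557/2054
S(9/4) = -97165/131456

Δ: Δ0=2, Δ1=2, Δ2=-1/2, Δ3=1, Δ4=-7
row 1: diag=8, rhs=0; c'=1/8, d'=0
row 2: denom=6−1·1/8=47/8; d'=(-15−1·0)/(47/8)=-120/47
row 3: denom=10−2·16/47=438/47; d'=(9−2·-120/47)/(438/47)=221/146
row 4: denom=8−3·47/146=1027/146; d'=(-48−3·221/146)/(1027/146)=-7671/1027
back: M4=-7671/1027
back: M3=221/146−47/146·-7671/1027=4024/1027
back: M2=-120/47−16/47·4024/1027=-3992/1027
back: M1=0−1/8·-3992/1027=499/1027
M: M0=0, M1=499/1027, M2=-3992/1027, M3=4024/1027, M4=-7671/1027, M5=0
seg 0: a=-5, c=M0/2=0, d=(M1−M0)/(6·3)=499/18486, b=Δ0−h0·(2M0+M1)/6=3609/2054
seg 1: a=1, c=M1/2=499/2054, d=(M2−M1)/(6·1)=-1497/2054, b=Δ1−h1·(2M1+M2)/6=2553/1027
seg 2: a=3, c=M2/2=-1996/1027, d=(M3−M2)/(6·2)=668/1027, b=Δ2−h2·(2M2+M3)/6=1613/2054
seg 3: a=2, c=M3/2=2012/1027, d=(M4−M3)/(6·3)=-11695/18486, b=Δ3−h3·(2M3+M4)/6=129/158
seg 4: a=5, c=M4/2=-7671/2054, d=(M5−M4)/(6·1)=2557/2054, b=Δ4−h4·(2M4+M5)/6=-4632/1027
t_q=9/4 → seg 0, τ=9/4; S=-5+3609/2054·τ+0·τ²+499/18486·τ³=-97165/131456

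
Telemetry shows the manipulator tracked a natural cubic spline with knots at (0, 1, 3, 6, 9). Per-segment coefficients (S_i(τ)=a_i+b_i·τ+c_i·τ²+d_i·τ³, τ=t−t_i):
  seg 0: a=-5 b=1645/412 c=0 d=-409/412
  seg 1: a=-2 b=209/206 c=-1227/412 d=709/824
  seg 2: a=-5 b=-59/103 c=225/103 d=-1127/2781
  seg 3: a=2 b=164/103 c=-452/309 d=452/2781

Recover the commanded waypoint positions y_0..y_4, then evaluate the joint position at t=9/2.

y_0=-5 y_1=-2 y_2=-5 y_3=2 y_4=-2
S(9/2) = -1905/824

y_0 = S_0(0) = a_0 = -5
y_1 = S_1(0) = a_1 = -2
y_2 = S_2(0) = a_2 = -5
y_3 = S_3(0) = a_3 = 2
y_4 = S_3(3) = -2
t_q=9/2 is in segment 2 (τ=3/2); S_2(τ)=-1905/824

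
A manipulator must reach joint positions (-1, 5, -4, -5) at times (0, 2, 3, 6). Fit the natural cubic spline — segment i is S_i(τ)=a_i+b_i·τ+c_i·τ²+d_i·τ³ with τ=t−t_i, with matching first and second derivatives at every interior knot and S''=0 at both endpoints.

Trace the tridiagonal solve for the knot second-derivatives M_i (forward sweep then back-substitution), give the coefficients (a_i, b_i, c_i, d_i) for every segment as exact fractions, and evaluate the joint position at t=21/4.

  seg 0: a=-1 b=1051/141 c=0 d=-157/141
  seg 1: a=5 b=-833/141 c=-314/47 d=506/141
  seg 2: a=-4 b=-1199/141 c=192/47 d=-64/141
S(21/4) = -1433/188

Δ: Δ0=3, Δ1=-9, Δ2=-1/3
row 1: diag=6, rhs=-72; c'=1/6, d'=-12
row 2: denom=8−1·1/6=47/6; d'=(52−1·-12)/(47/6)=384/47
back: M2=384/47
back: M1=-12−1/6·384/47=-628/47
M: M0=0, M1=-628/47, M2=384/47, M3=0
seg 0: a=-1, c=M0/2=0, d=(M1−M0)/(6·2)=-157/141, b=Δ0−h0·(2M0+M1)/6=1051/141
seg 1: a=5, c=M1/2=-314/47, d=(M2−M1)/(6·1)=506/141, b=Δ1−h1·(2M1+M2)/6=-833/141
seg 2: a=-4, c=M2/2=192/47, d=(M3−M2)/(6·3)=-64/141, b=Δ2−h2·(2M2+M3)/6=-1199/141
t_q=21/4 → seg 2, τ=9/4; S=-4+-1199/141·τ+192/47·τ²+-64/141·τ³=-1433/188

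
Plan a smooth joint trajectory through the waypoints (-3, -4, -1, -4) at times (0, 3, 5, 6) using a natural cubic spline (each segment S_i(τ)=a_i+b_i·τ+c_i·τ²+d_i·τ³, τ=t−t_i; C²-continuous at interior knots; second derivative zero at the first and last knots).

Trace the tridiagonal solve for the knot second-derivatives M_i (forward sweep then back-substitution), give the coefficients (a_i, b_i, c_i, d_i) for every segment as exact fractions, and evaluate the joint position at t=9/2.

Δ: Δ0=-1/3, Δ1=3/2, Δ2=-3
row 1: diag=10, rhs=11; c'=1/5, d'=11/10
row 2: denom=6−2·1/5=28/5; d'=(-27−2·11/10)/(28/5)=-73/14
back: M2=-73/14
back: M1=11/10−1/5·-73/14=15/7
M: M0=0, M1=15/7, M2=-73/14, M3=0
seg 0: a=-3, c=M0/2=0, d=(M1−M0)/(6·3)=5/42, b=Δ0−h0·(2M0+M1)/6=-59/42
seg 1: a=-4, c=M1/2=15/14, d=(M2−M1)/(6·2)=-103/168, b=Δ1−h1·(2M1+M2)/6=38/21
seg 2: a=-1, c=M2/2=-73/28, d=(M3−M2)/(6·1)=73/84, b=Δ2−h2·(2M2+M3)/6=-53/42
t_q=9/2 → seg 1, τ=3/2; S=-4+38/21·τ+15/14·τ²+-103/168·τ³=-423/448

  seg 0: a=-3 b=-59/42 c=0 d=5/42
  seg 1: a=-4 b=38/21 c=15/14 d=-103/168
  seg 2: a=-1 b=-53/42 c=-73/28 d=73/84
S(9/2) = -423/448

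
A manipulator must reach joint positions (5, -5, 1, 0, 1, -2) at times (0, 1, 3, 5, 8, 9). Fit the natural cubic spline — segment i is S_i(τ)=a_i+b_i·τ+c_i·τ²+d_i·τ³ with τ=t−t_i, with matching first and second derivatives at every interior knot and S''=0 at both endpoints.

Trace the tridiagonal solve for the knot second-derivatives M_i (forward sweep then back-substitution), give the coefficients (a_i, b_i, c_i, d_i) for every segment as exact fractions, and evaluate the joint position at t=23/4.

  seg 0: a=5 b=-110555/8796 c=0 d=22595/8796
  seg 1: a=-5 b=-21385/4398 c=22595/2932 d=-16603/8796
  seg 2: a=1 b=14567/4398 c=-10611/2932 d=15067/17592
  seg 3: a=0 b=-1949/2199 c=1114/733 d=-272/733
  seg 4: a=1 b=-3929/2199 c=-1334/733 d=1334/2199
S(23/4) = 197/5864

Δ: Δ0=-10, Δ1=3, Δ2=-1/2, Δ3=1/3, Δ4=-3
row 1: diag=6, rhs=78; c'=1/3, d'=13
row 2: denom=8−2·1/3=22/3; d'=(-21−2·13)/(22/3)=-141/22
row 3: denom=10−2·3/11=104/11; d'=(5−2·-141/22)/(104/11)=49/26
row 4: denom=8−3·33/104=733/104; d'=(-20−3·49/26)/(733/104)=-2668/733
back: M4=-2668/733
back: M3=49/26−33/104·-2668/733=2228/733
back: M2=-141/22−3/11·2228/733=-10611/1466
back: M1=13−1/3·-10611/1466=22595/1466
M: M0=0, M1=22595/1466, M2=-10611/1466, M3=2228/733, M4=-2668/733, M5=0
seg 0: a=5, c=M0/2=0, d=(M1−M0)/(6·1)=22595/8796, b=Δ0−h0·(2M0+M1)/6=-110555/8796
seg 1: a=-5, c=M1/2=22595/2932, d=(M2−M1)/(6·2)=-16603/8796, b=Δ1−h1·(2M1+M2)/6=-21385/4398
seg 2: a=1, c=M2/2=-10611/2932, d=(M3−M2)/(6·2)=15067/17592, b=Δ2−h2·(2M2+M3)/6=14567/4398
seg 3: a=0, c=M3/2=1114/733, d=(M4−M3)/(6·3)=-272/733, b=Δ3−h3·(2M3+M4)/6=-1949/2199
seg 4: a=1, c=M4/2=-1334/733, d=(M5−M4)/(6·1)=1334/2199, b=Δ4−h4·(2M4+M5)/6=-3929/2199
t_q=23/4 → seg 3, τ=3/4; S=0+-1949/2199·τ+1114/733·τ²+-272/733·τ³=197/5864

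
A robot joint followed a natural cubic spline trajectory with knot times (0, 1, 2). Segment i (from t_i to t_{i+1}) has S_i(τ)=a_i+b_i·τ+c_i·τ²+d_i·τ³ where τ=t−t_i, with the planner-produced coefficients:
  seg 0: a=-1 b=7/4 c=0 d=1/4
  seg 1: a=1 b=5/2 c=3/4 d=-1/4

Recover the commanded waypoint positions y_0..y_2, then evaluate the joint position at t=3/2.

y_0 = S_0(0) = a_0 = -1
y_1 = S_1(0) = a_1 = 1
y_2 = S_1(1) = 4
t_q=3/2 is in segment 1 (τ=1/2); S_1(τ)=77/32

y_0=-1 y_1=1 y_2=4
S(3/2) = 77/32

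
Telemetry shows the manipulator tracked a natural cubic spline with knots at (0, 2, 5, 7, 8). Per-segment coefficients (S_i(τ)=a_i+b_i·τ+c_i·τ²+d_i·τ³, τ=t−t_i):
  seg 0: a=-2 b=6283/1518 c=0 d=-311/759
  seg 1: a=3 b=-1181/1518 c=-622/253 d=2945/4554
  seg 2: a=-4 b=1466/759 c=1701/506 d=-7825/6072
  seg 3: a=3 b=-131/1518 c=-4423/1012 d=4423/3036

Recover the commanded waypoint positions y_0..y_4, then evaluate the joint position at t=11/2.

y_0 = S_0(0) = a_0 = -2
y_1 = S_1(0) = a_1 = 3
y_2 = S_2(0) = a_2 = -4
y_3 = S_3(0) = a_3 = 3
y_4 = S_3(1) = 0
t_q=11/2 is in segment 2 (τ=1/2); S_2(τ)=-38131/16192

y_0=-2 y_1=3 y_2=-4 y_3=3 y_4=0
S(11/2) = -38131/16192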